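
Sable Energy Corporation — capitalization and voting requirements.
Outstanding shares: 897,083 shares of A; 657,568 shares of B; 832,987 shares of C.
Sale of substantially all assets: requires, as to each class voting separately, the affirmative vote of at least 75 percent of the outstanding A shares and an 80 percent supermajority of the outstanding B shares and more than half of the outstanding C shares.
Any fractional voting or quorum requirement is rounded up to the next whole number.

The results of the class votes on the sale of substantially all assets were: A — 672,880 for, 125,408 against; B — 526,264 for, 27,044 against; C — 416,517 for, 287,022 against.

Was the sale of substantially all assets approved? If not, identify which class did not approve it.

Approved — every class gave the required vote.

A: 3/4 of 897083 = 672812.25, rounded up to 672813; 672,813 required, 672,880 in favor — approved.
B: 4/5 of 657568 = 526054.40, rounded up to 526055; 526,055 required, 526,264 in favor — approved.
C: a majority of 832987 is 416494; 416,494 required, 416,517 in favor — approved.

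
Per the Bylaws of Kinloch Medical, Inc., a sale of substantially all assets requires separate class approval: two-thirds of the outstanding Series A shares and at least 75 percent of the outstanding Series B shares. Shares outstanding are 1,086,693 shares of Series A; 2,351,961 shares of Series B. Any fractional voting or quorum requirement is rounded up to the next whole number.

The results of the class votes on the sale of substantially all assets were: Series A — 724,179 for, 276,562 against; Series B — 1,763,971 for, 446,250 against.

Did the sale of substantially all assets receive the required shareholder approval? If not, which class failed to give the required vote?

Series A: 2/3 of 1086693 = 724462; 724,462 required, 724,179 in favor — not approved.
Series B: 3/4 of 2351961 = 1763970.75, rounded up to 1763971; 1,763,971 required, 1,763,971 in favor — approved.

Not approved — the Series A shares did not give the required vote.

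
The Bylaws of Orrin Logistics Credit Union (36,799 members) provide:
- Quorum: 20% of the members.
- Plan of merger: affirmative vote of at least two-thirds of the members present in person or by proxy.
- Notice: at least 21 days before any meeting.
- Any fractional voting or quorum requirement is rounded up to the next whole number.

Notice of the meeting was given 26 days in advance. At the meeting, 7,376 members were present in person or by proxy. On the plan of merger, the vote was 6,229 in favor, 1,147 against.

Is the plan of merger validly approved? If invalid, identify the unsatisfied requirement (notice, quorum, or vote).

Valid — all requirements satisfied.

Notice: 26 days given; 21 required. Satisfied.
Quorum: 20% of 36,799 = 7,359.80, rounded up to 7,360; 7,376 present. Satisfied.
Vote: requires two-thirds of those present (7,376); 2/3 of 7376 = 4917.33, rounded up to 4918, so 4,918 needed; 6,229 in favor. Satisfied.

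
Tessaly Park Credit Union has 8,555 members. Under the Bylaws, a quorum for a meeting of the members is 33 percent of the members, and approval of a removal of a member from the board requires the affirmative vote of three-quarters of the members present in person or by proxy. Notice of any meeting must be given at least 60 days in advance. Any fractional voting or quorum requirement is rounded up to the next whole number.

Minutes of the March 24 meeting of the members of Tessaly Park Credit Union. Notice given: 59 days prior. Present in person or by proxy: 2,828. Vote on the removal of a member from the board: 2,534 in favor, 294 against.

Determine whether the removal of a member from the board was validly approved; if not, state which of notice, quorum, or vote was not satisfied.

Invalid — notice requirement not satisfied.

Notice: 59 days given; 60 required. Not satisfied.
Quorum: 33% of 8,555 = 2,823.15, rounded up to 2,824; 2,828 present. Satisfied.
Vote: requires three-fourths of those present (2,828); 3/4 of 2828 = 2121, so 2,121 needed; 2,534 in favor. Satisfied.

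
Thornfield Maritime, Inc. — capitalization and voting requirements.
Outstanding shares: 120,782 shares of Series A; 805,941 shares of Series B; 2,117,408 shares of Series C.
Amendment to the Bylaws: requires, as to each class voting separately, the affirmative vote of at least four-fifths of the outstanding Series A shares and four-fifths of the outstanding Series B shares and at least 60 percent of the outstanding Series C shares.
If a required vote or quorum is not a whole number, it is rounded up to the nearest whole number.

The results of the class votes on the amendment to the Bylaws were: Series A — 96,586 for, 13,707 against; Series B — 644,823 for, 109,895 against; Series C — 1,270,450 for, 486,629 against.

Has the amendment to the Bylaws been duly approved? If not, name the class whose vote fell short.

Not approved — the Series A shares did not give the required vote.

Series A: 4/5 of 120782 = 96625.60, rounded up to 96626; 96,626 required, 96,586 in favor — not approved.
Series B: 4/5 of 805941 = 644752.80, rounded up to 644753; 644,753 required, 644,823 in favor — approved.
Series C: 3/5 of 2117408 = 1270444.80, rounded up to 1270445; 1,270,445 required, 1,270,450 in favor — approved.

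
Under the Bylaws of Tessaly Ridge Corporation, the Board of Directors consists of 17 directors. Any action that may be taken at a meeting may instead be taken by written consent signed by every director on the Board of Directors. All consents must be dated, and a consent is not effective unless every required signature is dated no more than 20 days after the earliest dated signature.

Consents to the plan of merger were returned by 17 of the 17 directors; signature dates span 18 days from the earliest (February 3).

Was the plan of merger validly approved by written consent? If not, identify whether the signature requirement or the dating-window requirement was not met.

Signatures required: all of 17 — unanimous means all 17, so 17 needed; 17 signed. Sufficient.
Dating window: the latest signature is 18 days after the earliest; the limit is 20 days. Within the window.

Effective — both the signature and dating-window requirements are satisfied.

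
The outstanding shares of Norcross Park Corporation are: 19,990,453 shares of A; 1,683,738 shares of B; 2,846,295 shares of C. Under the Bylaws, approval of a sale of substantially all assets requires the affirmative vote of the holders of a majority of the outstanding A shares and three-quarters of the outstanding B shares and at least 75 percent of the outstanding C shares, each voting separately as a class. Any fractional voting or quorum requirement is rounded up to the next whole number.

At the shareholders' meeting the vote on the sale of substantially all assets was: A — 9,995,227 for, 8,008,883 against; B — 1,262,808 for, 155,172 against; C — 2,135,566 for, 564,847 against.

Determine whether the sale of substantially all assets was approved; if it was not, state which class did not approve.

A: a majority of 19990453 is 9995227; 9,995,227 required, 9,995,227 in favor — approved.
B: 3/4 of 1683738 = 1262803.50, rounded up to 1262804; 1,262,804 required, 1,262,808 in favor — approved.
C: 3/4 of 2846295 = 2134721.25, rounded up to 2134722; 2,134,722 required, 2,135,566 in favor — approved.

Approved — every class gave the required vote.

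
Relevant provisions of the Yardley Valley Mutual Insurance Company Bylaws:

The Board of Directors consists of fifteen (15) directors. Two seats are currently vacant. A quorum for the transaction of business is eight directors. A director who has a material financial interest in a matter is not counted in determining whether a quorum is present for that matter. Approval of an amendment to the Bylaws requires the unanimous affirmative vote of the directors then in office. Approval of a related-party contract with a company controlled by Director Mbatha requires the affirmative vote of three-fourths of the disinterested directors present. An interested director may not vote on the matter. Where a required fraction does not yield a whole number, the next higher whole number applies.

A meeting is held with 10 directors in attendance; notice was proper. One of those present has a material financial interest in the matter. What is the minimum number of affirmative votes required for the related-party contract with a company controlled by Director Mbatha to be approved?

7

The related-party contract with a company controlled by Director Mbatha requires three-fourths of the disinterested directors present (10 − 1 = 9).
3/4 of 9 = 6.75, rounded up to 7.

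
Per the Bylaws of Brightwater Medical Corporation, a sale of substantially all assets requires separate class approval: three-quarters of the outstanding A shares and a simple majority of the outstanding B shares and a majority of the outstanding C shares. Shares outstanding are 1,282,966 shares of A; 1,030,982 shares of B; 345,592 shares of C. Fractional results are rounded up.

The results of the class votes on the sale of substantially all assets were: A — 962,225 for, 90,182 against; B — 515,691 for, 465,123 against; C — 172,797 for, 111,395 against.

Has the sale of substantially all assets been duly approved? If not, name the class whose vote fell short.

A: 3/4 of 1282966 = 962224.50, rounded up to 962225; 962,225 required, 962,225 in favor — approved.
B: a majority of 1030982 is 515492; 515,492 required, 515,691 in favor — approved.
C: a majority of 345592 is 172797; 172,797 required, 172,797 in favor — approved.

Approved — every class gave the required vote.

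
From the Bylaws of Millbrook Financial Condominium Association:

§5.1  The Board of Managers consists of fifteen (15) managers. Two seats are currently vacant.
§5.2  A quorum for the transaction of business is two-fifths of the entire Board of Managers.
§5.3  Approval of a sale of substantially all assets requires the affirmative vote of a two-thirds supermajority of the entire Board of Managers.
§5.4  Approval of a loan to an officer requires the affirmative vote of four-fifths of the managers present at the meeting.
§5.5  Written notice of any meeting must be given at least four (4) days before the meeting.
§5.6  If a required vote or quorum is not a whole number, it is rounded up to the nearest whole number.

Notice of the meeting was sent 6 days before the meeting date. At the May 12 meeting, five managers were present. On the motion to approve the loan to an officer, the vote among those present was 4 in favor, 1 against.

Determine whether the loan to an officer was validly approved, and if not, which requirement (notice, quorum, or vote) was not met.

Notice: 6 days given; 4 required (6 ≥ 4). Satisfied.
Quorum: 5 present; quorum is 6. Not satisfied.
Vote: the loan to an officer requires four-fifths of the managers present (5). 4/5 of 5 = 4, so 4 affirmative votes are needed; 4 voted in favor. Satisfied. (Moot — without a quorum no business can be validly transacted.)

Invalid — quorum requirement not satisfied.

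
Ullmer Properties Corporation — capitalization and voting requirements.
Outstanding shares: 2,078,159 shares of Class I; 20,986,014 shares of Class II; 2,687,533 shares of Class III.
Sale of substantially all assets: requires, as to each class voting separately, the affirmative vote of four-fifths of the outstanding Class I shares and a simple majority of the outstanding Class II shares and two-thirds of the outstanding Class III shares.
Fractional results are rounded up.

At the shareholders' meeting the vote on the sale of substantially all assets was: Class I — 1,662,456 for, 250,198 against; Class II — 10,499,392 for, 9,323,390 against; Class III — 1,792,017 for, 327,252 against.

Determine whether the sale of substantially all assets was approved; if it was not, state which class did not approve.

Not approved — the Class I shares did not give the required vote.

Class I: 4/5 of 2078159 = 1662527.20, rounded up to 1662528; 1,662,528 required, 1,662,456 in favor — not approved.
Class II: a majority of 20986014 is 10493008; 10,493,008 required, 10,499,392 in favor — approved.
Class III: 2/3 of 2687533 = 1791688.67, rounded up to 1791689; 1,791,689 required, 1,792,017 in favor — approved.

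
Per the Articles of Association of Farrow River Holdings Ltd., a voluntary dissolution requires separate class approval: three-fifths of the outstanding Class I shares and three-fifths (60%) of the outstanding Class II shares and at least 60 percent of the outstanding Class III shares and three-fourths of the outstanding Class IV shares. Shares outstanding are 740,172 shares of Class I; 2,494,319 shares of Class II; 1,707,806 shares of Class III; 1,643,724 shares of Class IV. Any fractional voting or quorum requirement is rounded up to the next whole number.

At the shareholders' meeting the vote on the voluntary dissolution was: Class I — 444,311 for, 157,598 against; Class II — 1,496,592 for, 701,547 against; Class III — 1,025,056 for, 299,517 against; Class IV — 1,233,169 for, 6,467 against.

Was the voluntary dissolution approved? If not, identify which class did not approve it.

Class I: 3/5 of 740172 = 444103.20, rounded up to 444104; 444,104 required, 444,311 in favor — approved.
Class II: 3/5 of 2494319 = 1496591.40, rounded up to 1496592; 1,496,592 required, 1,496,592 in favor — approved.
Class III: 3/5 of 1707806 = 1024683.60, rounded up to 1024684; 1,024,684 required, 1,025,056 in favor — approved.
Class IV: 3/4 of 1643724 = 1232793; 1,232,793 required, 1,233,169 in favor — approved.

Approved — every class gave the required vote.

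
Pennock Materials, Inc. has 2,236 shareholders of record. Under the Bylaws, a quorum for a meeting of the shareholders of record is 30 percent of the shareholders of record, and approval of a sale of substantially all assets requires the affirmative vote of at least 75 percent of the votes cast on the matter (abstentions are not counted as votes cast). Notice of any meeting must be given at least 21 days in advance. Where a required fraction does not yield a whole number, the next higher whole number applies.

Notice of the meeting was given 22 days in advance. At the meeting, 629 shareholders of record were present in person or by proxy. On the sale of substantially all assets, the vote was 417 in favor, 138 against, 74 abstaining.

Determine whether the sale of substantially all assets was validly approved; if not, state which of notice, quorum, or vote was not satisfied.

Notice: 22 days given; 21 required. Satisfied.
Quorum: 30% of 2,236 = 670.80, rounded up to 671; 629 present. Not satisfied.
Vote: requires three-fourths of the votes cast (629 − 74 abstaining = 555); 3/4 of 555 = 416.25, rounded up to 417, so 417 needed; 417 in favor. Satisfied.

Invalid — quorum requirement not satisfied.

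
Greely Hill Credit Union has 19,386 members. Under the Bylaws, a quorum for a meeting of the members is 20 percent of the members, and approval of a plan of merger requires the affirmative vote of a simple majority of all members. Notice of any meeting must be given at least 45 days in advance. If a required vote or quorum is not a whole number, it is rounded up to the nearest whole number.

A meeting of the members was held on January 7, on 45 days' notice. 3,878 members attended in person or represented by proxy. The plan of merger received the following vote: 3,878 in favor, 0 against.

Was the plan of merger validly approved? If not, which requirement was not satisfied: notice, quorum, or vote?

Notice: 45 days given; 45 required. Satisfied.
Quorum: 20% of 19,386 = 3,877.20, rounded up to 3,878; 3,878 present. Satisfied.
Vote: requires a majority of all members (19,386); a majority of 19386 is 9694, so 9,694 needed; 3,878 in favor. Not satisfied.

Invalid — vote requirement not satisfied.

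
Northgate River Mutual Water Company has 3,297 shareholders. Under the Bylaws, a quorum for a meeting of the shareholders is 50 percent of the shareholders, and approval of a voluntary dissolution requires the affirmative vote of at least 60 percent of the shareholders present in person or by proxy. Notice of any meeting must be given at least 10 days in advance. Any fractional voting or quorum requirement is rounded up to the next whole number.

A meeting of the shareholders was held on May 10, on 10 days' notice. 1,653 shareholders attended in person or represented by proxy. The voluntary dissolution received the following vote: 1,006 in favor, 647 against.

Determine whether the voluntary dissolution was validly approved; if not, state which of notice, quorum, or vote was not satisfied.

Notice: 10 days given; 10 required. Satisfied.
Quorum: 50% of 3,297 = 1,648.50, rounded up to 1,649; 1,653 present. Satisfied.
Vote: requires three-fifths of those present (1,653); 3/5 of 1653 = 991.80, rounded up to 992, so 992 needed; 1,006 in favor. Satisfied.

Valid — all requirements satisfied.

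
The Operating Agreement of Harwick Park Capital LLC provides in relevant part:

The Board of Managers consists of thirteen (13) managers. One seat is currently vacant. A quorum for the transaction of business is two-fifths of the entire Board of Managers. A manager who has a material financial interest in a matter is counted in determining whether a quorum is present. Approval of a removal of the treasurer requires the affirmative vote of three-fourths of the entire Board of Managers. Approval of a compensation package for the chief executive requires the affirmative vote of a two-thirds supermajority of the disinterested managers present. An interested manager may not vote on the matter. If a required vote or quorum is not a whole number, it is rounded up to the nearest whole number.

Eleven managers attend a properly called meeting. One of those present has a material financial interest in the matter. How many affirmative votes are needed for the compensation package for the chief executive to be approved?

7

The compensation package for the chief executive requires two-thirds of the disinterested managers present (11 − 1 = 10).
2/3 of 10 = 6.67, rounded up to 7.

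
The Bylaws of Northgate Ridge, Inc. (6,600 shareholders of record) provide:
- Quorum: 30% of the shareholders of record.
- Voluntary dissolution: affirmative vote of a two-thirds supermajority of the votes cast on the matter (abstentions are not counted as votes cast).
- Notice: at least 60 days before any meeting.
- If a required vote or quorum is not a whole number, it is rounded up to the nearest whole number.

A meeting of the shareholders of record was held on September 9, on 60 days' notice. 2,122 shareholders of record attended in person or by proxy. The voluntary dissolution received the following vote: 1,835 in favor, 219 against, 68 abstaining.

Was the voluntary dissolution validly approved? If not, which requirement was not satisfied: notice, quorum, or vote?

Valid — all requirements satisfied.

Notice: 60 days given; 60 required. Satisfied.
Quorum: 30% of 6,600 = 1,980; 2,122 present. Satisfied.
Vote: requires two-thirds of the votes cast (2,122 − 68 abstaining = 2,054); 2/3 of 2054 = 1369.33, rounded up to 1370, so 1,370 needed; 1,835 in favor. Satisfied.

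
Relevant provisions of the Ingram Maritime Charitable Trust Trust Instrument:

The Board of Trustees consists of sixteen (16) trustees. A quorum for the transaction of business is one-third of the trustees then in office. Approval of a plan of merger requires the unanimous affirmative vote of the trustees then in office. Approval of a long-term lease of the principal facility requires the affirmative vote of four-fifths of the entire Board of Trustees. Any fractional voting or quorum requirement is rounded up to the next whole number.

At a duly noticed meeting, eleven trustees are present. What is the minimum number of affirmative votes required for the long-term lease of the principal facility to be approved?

13

The long-term lease of the principal facility requires four-fifths of the entire Board of Trustees (16).
4/5 of 16 = 12.80, rounded up to 13.
(Only 11 can vote, so the long-term lease of the principal facility cannot pass at this meeting, but the required vote is still 13.)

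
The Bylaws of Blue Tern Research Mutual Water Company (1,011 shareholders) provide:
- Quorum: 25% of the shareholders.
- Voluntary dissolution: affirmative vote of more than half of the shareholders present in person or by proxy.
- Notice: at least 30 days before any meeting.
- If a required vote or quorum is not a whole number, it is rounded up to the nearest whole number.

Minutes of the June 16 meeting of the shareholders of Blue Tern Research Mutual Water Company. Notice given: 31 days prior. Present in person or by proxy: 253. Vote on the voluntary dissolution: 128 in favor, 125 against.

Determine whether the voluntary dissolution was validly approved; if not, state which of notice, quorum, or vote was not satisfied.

Notice: 31 days given; 30 required. Satisfied.
Quorum: 25% of 1,011 = 252.75, rounded up to 253; 253 present. Satisfied.
Vote: requires a majority of those present (253); a majority of 253 is 127, so 127 needed; 128 in favor. Satisfied.

Valid — all requirements satisfied.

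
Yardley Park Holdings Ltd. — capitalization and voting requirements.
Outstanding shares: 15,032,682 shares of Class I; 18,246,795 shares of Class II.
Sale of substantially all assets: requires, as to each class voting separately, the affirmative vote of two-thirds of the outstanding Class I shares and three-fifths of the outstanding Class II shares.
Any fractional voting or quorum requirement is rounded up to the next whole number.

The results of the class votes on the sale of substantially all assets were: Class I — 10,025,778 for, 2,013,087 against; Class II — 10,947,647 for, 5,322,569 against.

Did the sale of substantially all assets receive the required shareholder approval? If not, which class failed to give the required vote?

Not approved — the Class II shares did not give the required vote.

Class I: 2/3 of 15032682 = 10021788; 10,021,788 required, 10,025,778 in favor — approved.
Class II: 3/5 of 18246795 = 10948077; 10,948,077 required, 10,947,647 in favor — not approved.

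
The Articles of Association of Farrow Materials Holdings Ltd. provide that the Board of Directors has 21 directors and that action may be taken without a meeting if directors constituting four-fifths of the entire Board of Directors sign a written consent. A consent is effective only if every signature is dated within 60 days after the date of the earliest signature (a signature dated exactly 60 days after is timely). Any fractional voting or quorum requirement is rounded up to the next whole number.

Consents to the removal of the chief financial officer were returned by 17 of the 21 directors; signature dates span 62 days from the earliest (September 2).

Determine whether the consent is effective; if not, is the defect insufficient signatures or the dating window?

Signatures required: four-fifths of 21 — 4/5 of 21 = 16.80, rounded up to 17, so 17 needed; 17 signed. Sufficient.
Dating window: the latest signature is 62 days after the earliest; the limit is 60 days. Outside the window.

Not effective — dating-window requirement not satisfied.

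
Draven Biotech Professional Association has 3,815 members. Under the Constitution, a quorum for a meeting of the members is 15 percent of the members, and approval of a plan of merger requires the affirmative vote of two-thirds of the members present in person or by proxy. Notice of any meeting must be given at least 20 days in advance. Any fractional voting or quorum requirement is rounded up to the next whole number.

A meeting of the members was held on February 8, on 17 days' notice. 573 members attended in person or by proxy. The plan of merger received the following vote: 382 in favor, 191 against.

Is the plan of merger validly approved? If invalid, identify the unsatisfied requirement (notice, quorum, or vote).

Invalid — notice requirement not satisfied.

Notice: 17 days given; 20 required. Not satisfied.
Quorum: 15% of 3,815 = 572.25, rounded up to 573; 573 present. Satisfied.
Vote: requires two-thirds of those present (573); 2/3 of 573 = 382, so 382 needed; 382 in favor. Satisfied.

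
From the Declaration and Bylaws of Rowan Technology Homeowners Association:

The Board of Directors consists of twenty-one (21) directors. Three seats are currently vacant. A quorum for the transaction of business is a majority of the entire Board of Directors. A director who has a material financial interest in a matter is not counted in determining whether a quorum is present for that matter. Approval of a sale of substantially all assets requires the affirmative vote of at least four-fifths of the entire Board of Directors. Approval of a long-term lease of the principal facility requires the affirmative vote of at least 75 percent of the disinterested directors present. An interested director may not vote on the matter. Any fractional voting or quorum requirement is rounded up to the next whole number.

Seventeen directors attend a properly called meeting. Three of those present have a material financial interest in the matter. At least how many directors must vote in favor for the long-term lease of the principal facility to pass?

The long-term lease of the principal facility requires three-fourths of the disinterested directors present (17 − 3 = 14).
3/4 of 14 = 10.50, rounded up to 11.

11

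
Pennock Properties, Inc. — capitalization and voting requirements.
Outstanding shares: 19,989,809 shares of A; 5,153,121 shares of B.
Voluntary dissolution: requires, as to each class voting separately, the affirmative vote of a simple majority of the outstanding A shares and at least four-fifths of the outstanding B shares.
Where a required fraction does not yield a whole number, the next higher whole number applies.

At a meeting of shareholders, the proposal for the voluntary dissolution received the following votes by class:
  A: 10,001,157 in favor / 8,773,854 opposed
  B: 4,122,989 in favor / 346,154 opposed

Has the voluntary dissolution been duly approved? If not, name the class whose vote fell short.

Approved — every class gave the required vote.

A: a majority of 19989809 is 9994905; 9,994,905 required, 10,001,157 in favor — approved.
B: 4/5 of 5153121 = 4122496.80, rounded up to 4122497; 4,122,497 required, 4,122,989 in favor — approved.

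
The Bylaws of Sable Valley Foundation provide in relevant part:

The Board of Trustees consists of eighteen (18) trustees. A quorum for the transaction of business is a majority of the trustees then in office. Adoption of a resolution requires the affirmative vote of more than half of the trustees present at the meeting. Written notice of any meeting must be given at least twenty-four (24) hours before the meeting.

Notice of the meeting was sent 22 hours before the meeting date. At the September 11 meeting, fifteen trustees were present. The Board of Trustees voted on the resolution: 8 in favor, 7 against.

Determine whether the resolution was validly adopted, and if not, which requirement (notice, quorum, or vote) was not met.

Invalid — notice requirement not satisfied.

Notice: 22 hours given; 24 required (22 < 24). Not satisfied.
Quorum: 15 present; quorum is 10. Satisfied.
Vote: the resolution requires a majority of the trustees present (15). A majority of 15 is 8, so 8 affirmative votes are needed; 8 voted in favor. Satisfied.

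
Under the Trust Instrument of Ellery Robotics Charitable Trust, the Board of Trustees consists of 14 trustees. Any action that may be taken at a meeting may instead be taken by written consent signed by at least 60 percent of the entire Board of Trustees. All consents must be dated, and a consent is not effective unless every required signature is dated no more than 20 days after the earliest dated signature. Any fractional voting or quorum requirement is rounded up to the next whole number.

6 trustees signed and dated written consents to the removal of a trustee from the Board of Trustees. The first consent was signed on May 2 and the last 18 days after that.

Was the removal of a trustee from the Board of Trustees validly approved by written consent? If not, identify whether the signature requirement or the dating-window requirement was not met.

Not effective — insufficient signatures.

Signatures required: at least 60 percent of 14 — 3/5 of 14 = 8.40, rounded up to 9, so 9 needed; 6 signed. Insufficient.
Dating window: the latest signature is 18 days after the earliest; the limit is 20 days. Within the window.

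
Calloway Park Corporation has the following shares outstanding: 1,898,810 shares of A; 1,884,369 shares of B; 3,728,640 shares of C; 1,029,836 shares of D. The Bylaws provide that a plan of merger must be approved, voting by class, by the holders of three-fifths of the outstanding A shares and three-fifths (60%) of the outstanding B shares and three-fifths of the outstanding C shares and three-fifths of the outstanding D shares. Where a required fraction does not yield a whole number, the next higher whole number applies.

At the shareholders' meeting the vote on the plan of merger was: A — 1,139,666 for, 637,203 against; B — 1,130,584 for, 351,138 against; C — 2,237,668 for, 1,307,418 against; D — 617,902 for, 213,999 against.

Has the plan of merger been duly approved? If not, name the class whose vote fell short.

A: 3/5 of 1898810 = 1139286; 1,139,286 required, 1,139,666 in favor — approved.
B: 3/5 of 1884369 = 1130621.40, rounded up to 1130622; 1,130,622 required, 1,130,584 in favor — not approved.
C: 3/5 of 3728640 = 2237184; 2,237,184 required, 2,237,668 in favor — approved.
D: 3/5 of 1029836 = 617901.60, rounded up to 617902; 617,902 required, 617,902 in favor — approved.

Not approved — the B shares did not give the required vote.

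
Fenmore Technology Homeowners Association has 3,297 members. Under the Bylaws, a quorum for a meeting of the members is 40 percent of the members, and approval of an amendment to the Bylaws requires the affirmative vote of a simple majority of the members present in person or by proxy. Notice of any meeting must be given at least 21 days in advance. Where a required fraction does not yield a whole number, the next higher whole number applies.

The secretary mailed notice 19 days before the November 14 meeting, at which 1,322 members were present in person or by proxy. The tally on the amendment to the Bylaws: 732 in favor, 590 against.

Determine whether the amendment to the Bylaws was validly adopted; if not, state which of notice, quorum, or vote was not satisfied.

Invalid — notice requirement not satisfied.

Notice: 19 days given; 21 required. Not satisfied.
Quorum: 40% of 3,297 = 1,318.80, rounded up to 1,319; 1,322 present. Satisfied.
Vote: requires a majority of those present (1,322); a majority of 1322 is 662, so 662 needed; 732 in favor. Satisfied.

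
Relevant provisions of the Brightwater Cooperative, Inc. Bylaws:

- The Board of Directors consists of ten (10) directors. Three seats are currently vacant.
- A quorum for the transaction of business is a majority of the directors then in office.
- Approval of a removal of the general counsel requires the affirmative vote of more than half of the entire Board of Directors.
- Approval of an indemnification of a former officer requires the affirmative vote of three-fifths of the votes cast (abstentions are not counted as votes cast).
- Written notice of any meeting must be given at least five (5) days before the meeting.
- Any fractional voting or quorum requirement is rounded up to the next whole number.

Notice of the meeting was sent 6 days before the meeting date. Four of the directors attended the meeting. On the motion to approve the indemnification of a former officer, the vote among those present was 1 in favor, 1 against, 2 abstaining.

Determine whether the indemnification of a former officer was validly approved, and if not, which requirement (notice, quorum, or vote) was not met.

Notice: 6 days given; 5 required (6 ≥ 5). Satisfied.
Quorum: 4 present; quorum is 4. Satisfied.
Vote: the indemnification of a former officer requires three-fifths of the votes cast (4 present − 2 abstaining = 2). 3/5 of 2 = 1.20, rounded up to 2, so 2 affirmative votes are needed; 1 voted in favor. Not satisfied.

Invalid — vote requirement not satisfied.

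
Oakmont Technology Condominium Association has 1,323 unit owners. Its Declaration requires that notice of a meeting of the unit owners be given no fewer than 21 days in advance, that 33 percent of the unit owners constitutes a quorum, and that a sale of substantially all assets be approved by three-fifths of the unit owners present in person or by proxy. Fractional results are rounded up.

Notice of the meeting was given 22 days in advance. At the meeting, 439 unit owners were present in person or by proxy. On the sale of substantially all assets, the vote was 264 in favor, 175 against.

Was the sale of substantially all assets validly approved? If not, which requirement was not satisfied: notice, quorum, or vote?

Notice: 22 days given; 21 required. Satisfied.
Quorum: 33% of 1,323 = 436.59, rounded up to 437; 439 present. Satisfied.
Vote: requires three-fifths of those present (439); 3/5 of 439 = 263.40, rounded up to 264, so 264 needed; 264 in favor. Satisfied.

Valid — all requirements satisfied.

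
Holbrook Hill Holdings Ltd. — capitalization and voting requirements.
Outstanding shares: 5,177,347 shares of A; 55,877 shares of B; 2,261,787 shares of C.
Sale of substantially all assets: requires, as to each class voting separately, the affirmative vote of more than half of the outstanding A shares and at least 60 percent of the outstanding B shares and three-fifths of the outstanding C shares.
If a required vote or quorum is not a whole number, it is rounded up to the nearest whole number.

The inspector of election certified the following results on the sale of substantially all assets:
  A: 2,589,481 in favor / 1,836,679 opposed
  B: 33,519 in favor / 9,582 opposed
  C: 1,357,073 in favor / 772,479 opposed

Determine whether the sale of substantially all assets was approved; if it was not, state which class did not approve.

Not approved — the B shares did not give the required vote.

A: a majority of 5177347 is 2588674; 2,588,674 required, 2,589,481 in favor — approved.
B: 3/5 of 55877 = 33526.20, rounded up to 33527; 33,527 required, 33,519 in favor — not approved.
C: 3/5 of 2261787 = 1357072.20, rounded up to 1357073; 1,357,073 required, 1,357,073 in favor — approved.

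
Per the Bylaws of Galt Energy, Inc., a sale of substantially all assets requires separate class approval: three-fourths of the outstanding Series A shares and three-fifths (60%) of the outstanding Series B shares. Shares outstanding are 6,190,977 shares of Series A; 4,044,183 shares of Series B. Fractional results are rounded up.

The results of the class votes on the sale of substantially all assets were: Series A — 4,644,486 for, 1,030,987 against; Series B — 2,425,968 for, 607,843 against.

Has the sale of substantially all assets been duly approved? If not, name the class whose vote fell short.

Series A: 3/4 of 6190977 = 4643232.75, rounded up to 4643233; 4,643,233 required, 4,644,486 in favor — approved.
Series B: 3/5 of 4044183 = 2426509.80, rounded up to 2426510; 2,426,510 required, 2,425,968 in favor — not approved.

Not approved — the Series B shares did not give the required vote.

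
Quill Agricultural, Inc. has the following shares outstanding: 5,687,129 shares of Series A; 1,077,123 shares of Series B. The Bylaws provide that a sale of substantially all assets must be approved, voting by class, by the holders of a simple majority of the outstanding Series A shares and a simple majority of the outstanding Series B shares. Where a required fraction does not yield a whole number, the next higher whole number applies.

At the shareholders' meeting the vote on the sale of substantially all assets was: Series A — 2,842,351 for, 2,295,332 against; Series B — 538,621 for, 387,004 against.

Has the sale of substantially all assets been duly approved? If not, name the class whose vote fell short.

Not approved — the Series A shares did not give the required vote.

Series A: a majority of 5687129 is 2843565; 2,843,565 required, 2,842,351 in favor — not approved.
Series B: a majority of 1077123 is 538562; 538,562 required, 538,621 in favor — approved.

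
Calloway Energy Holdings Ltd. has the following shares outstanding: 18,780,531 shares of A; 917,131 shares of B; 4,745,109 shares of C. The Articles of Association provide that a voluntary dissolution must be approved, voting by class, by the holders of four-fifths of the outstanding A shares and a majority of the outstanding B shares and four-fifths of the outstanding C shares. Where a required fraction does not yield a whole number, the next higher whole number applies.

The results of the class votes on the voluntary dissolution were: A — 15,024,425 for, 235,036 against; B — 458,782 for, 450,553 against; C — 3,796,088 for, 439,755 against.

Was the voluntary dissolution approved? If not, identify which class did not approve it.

Approved — every class gave the required vote.

A: 4/5 of 18780531 = 15024424.80, rounded up to 15024425; 15,024,425 required, 15,024,425 in favor — approved.
B: a majority of 917131 is 458566; 458,566 required, 458,782 in favor — approved.
C: 4/5 of 4745109 = 3796087.20, rounded up to 3796088; 3,796,088 required, 3,796,088 in favor — approved.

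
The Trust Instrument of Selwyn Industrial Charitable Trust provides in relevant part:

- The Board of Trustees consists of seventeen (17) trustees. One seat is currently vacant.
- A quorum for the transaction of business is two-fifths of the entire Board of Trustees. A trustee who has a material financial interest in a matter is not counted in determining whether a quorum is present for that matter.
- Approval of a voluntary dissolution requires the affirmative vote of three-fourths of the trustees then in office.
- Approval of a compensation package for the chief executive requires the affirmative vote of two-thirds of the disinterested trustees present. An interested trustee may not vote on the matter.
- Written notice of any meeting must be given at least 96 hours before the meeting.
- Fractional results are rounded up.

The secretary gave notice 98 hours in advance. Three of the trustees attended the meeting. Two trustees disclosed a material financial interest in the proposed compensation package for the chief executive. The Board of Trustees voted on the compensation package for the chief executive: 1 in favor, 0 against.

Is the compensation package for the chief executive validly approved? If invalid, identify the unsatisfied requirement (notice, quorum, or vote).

Invalid — quorum requirement not satisfied.

Notice: 98 hours given; 96 required (98 ≥ 96). Satisfied.
Quorum: 3 present, but the 2 interested trustees do not count, leaving 1. Quorum is 7. Not satisfied.
Vote: the compensation package for the chief executive requires two-thirds of the disinterested trustees present (3 − 2 = 1). 2/3 of 1 = 0.67, rounded up to 1, so 1 affirmative vote is needed; 1 voted in favor. Satisfied. (Moot — without a quorum no business can be validly transacted.)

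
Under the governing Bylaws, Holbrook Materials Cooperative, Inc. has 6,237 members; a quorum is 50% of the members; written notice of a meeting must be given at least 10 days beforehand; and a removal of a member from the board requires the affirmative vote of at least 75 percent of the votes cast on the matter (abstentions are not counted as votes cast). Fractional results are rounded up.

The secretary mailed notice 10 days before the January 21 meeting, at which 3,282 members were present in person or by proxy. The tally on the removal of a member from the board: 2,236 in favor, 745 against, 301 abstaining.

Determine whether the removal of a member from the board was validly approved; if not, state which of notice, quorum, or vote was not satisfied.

Valid — all requirements satisfied.

Notice: 10 days given; 10 required. Satisfied.
Quorum: 50% of 6,237 = 3,118.50, rounded up to 3,119; 3,282 present. Satisfied.
Vote: requires three-fourths of the votes cast (3,282 − 301 abstaining = 2,981); 3/4 of 2981 = 2235.75, rounded up to 2236, so 2,236 needed; 2,236 in favor. Satisfied.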